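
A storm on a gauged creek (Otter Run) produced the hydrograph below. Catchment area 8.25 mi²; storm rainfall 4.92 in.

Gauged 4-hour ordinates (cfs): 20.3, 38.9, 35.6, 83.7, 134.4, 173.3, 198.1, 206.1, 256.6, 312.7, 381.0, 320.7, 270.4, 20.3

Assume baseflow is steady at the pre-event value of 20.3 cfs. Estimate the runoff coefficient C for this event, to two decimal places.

C ≈ 0.33

ΣQ_DR = 2168 cfs; V = ΣQ_DR·Δt = 3.122 × 10^7 ft³.
Runoff depth d = V / A = 1.629 in.
C = d / P = 1.629 / 4.92 = 0.33.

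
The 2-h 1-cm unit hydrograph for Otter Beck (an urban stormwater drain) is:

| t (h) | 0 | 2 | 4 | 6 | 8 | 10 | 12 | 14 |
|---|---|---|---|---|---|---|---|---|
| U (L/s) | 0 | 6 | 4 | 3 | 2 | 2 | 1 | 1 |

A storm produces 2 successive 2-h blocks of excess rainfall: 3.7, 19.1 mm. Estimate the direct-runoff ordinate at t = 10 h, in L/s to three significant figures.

By discrete convolution, Q_j = Σ (P_i / 10 mm) · U_{j−i}.
At t = 10 h (j=5): Q = (3.7/10)·2 + (19.1/10)·2 = 4.56 L/s.

Q ≈ 4.56 L/s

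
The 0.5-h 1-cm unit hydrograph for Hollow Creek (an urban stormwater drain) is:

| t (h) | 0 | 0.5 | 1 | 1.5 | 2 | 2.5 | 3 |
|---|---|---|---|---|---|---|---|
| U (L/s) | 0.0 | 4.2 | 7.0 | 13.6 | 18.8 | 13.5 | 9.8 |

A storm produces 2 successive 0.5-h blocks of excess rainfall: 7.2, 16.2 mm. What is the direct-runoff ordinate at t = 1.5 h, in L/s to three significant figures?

By discrete convolution, Q_j = Σ (P_i / 10 mm) · U_{j−i}.
At t = 1.5 h (j=3): Q = (7.2/10)·13.6 + (16.2/10)·7.0 = 21.1 L/s.

Q ≈ 21.1 L/s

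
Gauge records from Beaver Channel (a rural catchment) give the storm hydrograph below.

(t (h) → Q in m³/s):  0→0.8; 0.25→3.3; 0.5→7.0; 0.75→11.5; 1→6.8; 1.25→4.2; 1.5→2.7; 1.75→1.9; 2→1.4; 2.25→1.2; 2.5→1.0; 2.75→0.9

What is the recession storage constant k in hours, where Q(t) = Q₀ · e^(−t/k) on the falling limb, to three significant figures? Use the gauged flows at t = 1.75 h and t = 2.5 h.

k ≈ 1.17 h

On the falling limb, Q drops from 1.9 to 1.0 m³/s between t = 1.75 h and t = 2.5 h (Δt = 0.75 h).
k = −Δt / ln(Q₂/Q₁) = −0.75 / ln(1.0/1.9) = 1.17 h.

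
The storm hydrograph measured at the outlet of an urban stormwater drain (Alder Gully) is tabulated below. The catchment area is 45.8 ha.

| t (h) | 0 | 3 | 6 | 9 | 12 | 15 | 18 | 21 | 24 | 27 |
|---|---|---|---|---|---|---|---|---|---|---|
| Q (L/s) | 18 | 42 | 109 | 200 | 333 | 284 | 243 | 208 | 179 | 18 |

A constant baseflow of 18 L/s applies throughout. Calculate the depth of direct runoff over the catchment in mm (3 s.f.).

Direct runoff: 0.0, 24.0, 91.0, 182.0, 315.0, 266.0, 225.0, 190.0, 161.0, 0.0 L/s; ΣQ_DR = 1454 L/s.
V = ΣQ_DR · Δt = 1454 × 10800 s = 1.570 × 10^7 L.
Over A = 45.8 ha, depth = V / A = 34.3 mm.

d ≈ 34.3 mm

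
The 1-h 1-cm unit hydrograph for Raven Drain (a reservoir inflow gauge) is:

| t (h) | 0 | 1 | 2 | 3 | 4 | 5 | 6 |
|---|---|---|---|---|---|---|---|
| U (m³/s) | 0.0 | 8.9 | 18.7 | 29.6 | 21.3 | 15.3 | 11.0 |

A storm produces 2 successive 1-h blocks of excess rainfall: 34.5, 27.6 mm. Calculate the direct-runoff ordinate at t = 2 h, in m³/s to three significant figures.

Q ≈ 89.1 m³/s

By discrete convolution, Q_j = Σ (P_i / 10 mm) · U_{j−i}.
At t = 2 h (j=2): Q = (34.5/10)·18.7 + (27.6/10)·8.9 = 89.1 m³/s.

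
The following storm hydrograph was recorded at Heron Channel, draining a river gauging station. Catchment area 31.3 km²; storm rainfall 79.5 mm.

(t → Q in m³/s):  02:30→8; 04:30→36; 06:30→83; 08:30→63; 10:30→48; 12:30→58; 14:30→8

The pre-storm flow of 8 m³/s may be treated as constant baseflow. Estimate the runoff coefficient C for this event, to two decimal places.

C ≈ 0.72

ΣQ_DR = 248.0 m³/s; V = ΣQ_DR·Δt = 1.786 × 10^6 m³.
Runoff depth d = V / A = 57.05 mm.
C = d / P = 57.05 / 79.5 = 0.72.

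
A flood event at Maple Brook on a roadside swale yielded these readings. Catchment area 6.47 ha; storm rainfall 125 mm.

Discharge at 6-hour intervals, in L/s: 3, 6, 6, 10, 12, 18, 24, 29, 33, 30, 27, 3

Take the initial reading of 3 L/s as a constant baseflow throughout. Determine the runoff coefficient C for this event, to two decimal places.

C ≈ 0.44

ΣQ_DR = 165.0 L/s; V = ΣQ_DR·Δt = 3.564 × 10^6 L.
Runoff depth d = V / A = 55.09 mm.
C = d / P = 55.09 / 125 = 0.44.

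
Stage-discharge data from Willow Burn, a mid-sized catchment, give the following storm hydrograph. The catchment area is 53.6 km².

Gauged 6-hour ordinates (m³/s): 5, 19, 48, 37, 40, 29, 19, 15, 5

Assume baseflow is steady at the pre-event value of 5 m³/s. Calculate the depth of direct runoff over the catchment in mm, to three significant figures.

Direct runoff: 0.0, 14.0, 43.0, 32.0, 35.0, 24.0, 14.0, 10.0, 0.0 m³/s; ΣQ_DR = 172.0 m³/s.
V = ΣQ_DR · Δt = 172.0 × 21600 s = 3.715 × 10^6 m³.
Over A = 53.6 km², depth = V / A = 69.3 mm.

d ≈ 69.3 mm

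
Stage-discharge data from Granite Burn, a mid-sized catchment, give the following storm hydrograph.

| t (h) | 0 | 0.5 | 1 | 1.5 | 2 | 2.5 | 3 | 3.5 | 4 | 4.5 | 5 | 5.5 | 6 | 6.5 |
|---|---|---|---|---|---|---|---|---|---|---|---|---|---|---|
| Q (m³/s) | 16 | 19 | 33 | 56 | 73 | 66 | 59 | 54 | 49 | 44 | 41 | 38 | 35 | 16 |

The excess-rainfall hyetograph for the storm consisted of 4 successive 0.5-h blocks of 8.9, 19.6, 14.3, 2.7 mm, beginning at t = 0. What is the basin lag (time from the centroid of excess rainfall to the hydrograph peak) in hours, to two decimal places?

t_L ≈ 1.13 h

Centroid of excess rainfall: t_c = Σ P_i·t̄_i / ΣP_i = 0.8687 h (block centres at 0.25, 0.75, 1.25, 1.75 h).
Hydrograph peak occurs at t = 2 h, so basin lag t_L = 2 − 0.8687 = 1.13 h.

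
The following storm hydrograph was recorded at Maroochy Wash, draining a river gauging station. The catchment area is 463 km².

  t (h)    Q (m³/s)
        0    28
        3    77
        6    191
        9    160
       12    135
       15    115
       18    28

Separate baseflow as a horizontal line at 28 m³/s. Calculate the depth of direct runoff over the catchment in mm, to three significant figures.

d ≈ 12.5 mm

Direct runoff: 0.0, 49.0, 163.0, 132.0, 107.0, 87.0, 0.0 m³/s; ΣQ_DR = 538.0 m³/s.
V = ΣQ_DR · Δt = 538.0 × 10800 s = 5.810 × 10^6 m³.
Over A = 463 km², depth = V / A = 12.5 mm.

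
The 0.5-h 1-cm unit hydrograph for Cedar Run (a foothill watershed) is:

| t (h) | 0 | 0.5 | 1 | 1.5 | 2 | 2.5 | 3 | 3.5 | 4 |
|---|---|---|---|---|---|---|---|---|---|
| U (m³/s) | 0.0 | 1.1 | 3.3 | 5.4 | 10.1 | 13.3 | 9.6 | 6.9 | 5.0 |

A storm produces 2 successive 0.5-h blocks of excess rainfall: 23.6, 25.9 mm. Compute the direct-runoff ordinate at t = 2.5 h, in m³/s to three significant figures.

By discrete convolution, Q_j = Σ (P_i / 10 mm) · U_{j−i}.
At t = 2.5 h (j=5): Q = (23.6/10)·13.3 + (25.9/10)·10.1 = 57.5 m³/s.

Q ≈ 57.5 m³/s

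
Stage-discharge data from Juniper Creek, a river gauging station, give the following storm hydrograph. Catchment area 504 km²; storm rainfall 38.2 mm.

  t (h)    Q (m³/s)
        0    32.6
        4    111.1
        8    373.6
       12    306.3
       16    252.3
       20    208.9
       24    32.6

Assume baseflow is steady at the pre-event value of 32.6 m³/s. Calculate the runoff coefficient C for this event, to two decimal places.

ΣQ_DR = 1089 m³/s; V = ΣQ_DR·Δt = 1.568 × 10^7 m³.
Runoff depth d = V / A = 31.12 mm.
C = d / P = 31.12 / 38.2 = 0.81.

C ≈ 0.81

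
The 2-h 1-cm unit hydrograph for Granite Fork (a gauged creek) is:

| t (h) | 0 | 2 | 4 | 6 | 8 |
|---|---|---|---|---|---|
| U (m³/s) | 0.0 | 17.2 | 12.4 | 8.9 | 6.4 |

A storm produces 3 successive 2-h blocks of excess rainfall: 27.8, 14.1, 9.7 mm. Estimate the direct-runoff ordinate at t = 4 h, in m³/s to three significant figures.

Q ≈ 58.7 m³/s

By discrete convolution, Q_j = Σ (P_i / 10 mm) · U_{j−i}.
At t = 4 h (j=2): Q = (27.8/10)·12.4 + (14.1/10)·17.2 + (9.7/10)·0.0 = 58.7 m³/s.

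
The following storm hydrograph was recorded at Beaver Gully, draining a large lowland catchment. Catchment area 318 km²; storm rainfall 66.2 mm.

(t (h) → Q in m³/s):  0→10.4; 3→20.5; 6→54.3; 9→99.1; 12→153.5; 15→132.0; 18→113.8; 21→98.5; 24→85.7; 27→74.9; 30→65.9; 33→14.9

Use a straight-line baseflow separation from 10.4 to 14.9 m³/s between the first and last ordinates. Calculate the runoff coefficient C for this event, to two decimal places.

C ≈ 0.40

ΣQ_DR = 771.7 m³/s; V = ΣQ_DR·Δt = 8.334 × 10^6 m³.
Runoff depth d = V / A = 26.21 mm.
C = d / P = 26.21 / 66.2 = 0.40.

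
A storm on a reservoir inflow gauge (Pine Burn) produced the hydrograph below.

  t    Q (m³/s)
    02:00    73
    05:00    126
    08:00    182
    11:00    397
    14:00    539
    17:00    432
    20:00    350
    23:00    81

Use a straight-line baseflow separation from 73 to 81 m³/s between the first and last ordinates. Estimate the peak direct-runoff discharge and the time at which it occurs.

Q_p = 461.43 m³/s at t = 14:00

Subtracting baseflow gives direct-runoff ordinates: 0.00, 51.86, 106.71, 320.57, 461.43, 353.29, 270.14, 0.00 m³/s.
The maximum is 461.43 m³/s, occurring at the reading for t = 14:00.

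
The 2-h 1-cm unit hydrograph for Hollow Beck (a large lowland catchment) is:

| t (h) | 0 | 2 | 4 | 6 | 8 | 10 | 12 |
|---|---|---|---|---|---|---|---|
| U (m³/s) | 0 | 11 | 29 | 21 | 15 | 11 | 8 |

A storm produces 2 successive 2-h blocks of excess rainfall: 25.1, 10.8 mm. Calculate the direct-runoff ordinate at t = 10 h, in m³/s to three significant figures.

By discrete convolution, Q_j = Σ (P_i / 10 mm) · U_{j−i}.
At t = 10 h (j=5): Q = (25.1/10)·11 + (10.8/10)·15 = 43.8 m³/s.

Q ≈ 43.8 m³/s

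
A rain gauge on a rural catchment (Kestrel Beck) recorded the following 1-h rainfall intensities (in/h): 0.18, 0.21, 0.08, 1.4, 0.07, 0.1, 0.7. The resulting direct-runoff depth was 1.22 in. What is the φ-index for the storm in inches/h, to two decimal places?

φ ≈ 0.44 in/h

Only the 2 blocks with intensity above φ contribute runoff: 1.4, 0.7 in/h.
Σ(I−φ)·Δt = d  ⇒  (1.4+0.7 − 2φ)·1 = 1.22
φ = (2.100 − 1.22/1) / 2 = 0.44 in/h.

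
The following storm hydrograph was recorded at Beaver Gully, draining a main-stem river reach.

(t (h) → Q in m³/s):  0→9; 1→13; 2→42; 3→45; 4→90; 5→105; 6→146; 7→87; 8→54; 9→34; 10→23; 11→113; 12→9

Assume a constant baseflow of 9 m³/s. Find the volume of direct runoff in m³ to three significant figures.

V ≈ 2.35 × 10^6 m³

Direct-runoff ordinates (Q − Q_b): 0.0, 4.0, 33.0, 36.0, 81.0, 96.0, 137.0, 78.0, 45.0, 25.0, 14.0, 104.0, 0.0 m³/s.
ΣQ_DR = 653.0 m³/s.
With Δt = 1 h = 3600 s, V = ΣQ_DR · Δt = 653.0 × 3600 = 2.35 × 10^6 m³.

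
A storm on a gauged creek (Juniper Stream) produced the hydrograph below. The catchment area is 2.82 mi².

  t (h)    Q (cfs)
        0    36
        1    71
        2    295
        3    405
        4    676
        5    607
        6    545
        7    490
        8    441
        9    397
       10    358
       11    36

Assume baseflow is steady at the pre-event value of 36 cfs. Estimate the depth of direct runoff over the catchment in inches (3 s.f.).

Direct runoff: 0.0, 35.0, 259.0, 369.0, 640.0, 571.0, 509.0, 454.0, 405.0, 361.0, 322.0, 0.0 cfs; ΣQ_DR = 3925 cfs.
V = ΣQ_DR · Δt = 3925 × 3600 s = 1.413 × 10^7 ft³.
Over A = 2.82 mi², depth = V / A = 2.16 in.

d ≈ 2.16 in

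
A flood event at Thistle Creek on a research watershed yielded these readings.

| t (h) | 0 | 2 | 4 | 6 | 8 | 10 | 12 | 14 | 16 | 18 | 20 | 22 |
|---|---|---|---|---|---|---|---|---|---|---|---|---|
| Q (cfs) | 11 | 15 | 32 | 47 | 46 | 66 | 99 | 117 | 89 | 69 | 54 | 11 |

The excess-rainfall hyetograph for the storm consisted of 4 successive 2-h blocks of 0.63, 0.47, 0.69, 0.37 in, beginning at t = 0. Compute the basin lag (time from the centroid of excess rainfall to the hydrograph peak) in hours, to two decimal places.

t_L ≈ 10.26 h

Centroid of excess rainfall: t_c = Σ P_i·t̄_i / ΣP_i = 3.7407 h (block centres at 1, 3, 5, 7 h).
Hydrograph peak occurs at t = 14 h, so basin lag t_L = 14 − 3.7407 = 10.26 h.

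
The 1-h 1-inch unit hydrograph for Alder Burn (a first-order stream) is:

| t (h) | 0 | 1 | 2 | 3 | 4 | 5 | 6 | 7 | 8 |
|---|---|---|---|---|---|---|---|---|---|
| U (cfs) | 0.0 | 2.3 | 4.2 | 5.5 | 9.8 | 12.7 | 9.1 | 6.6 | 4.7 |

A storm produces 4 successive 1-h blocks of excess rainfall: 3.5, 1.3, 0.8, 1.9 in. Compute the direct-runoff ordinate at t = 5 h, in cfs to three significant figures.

By discrete convolution, Q_j = Σ (P_i / 1 in) · U_{j−i}.
At t = 5 h (j=5): Q = (3.5/1)·12.7 + (1.3/1)·9.8 + (0.8/1)·5.5 + (1.9/1)·4.2 = 69.6 cfs.

Q ≈ 69.6 cfs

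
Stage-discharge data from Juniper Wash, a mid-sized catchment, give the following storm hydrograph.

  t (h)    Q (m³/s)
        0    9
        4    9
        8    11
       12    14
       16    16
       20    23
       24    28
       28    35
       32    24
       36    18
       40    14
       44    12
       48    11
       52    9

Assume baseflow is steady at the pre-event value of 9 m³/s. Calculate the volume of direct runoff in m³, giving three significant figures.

V ≈ 1.54 × 10^6 m³

Direct-runoff ordinates (Q − Q_b): 0.0, 0.0, 2.0, 5.0, 7.0, 14.0, 19.0, 26.0, 15.0, 9.0, 5.0, 3.0, 2.0, 0.0 m³/s.
ΣQ_DR = 107.0 m³/s.
With Δt = 4 h = 14400 s, V = ΣQ_DR · Δt = 107.0 × 14400 = 1.54 × 10^6 m³.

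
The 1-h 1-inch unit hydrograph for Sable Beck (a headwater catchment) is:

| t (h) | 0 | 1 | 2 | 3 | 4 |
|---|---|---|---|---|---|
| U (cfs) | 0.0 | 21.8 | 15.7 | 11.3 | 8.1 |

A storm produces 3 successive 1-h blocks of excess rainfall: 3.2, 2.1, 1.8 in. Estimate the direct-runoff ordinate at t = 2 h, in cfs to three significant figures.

Q ≈ 96.0 cfs

By discrete convolution, Q_j = Σ (P_i / 1 in) · U_{j−i}.
At t = 2 h (j=2): Q = (3.2/1)·15.7 + (2.1/1)·21.8 + (1.8/1)·0.0 = 96.0 cfs.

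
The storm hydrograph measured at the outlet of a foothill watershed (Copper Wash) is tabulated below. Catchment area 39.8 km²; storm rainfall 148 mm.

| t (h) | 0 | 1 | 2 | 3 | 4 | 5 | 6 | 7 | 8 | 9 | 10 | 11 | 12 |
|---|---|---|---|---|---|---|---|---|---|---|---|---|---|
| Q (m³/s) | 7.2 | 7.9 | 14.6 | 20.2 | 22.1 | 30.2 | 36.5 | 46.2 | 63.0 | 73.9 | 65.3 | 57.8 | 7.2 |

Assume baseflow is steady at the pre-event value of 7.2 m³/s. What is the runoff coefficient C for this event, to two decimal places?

ΣQ_DR = 358.5 m³/s; V = ΣQ_DR·Δt = 1.291 × 10^6 m³.
Runoff depth d = V / A = 32.43 mm.
C = d / P = 32.43 / 148 = 0.22.

C ≈ 0.22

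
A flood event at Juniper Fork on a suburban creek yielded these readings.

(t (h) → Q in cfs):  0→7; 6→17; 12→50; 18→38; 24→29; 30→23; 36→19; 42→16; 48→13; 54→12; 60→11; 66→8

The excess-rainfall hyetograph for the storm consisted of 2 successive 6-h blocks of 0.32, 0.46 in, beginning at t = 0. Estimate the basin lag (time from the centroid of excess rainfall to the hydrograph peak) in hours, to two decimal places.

t_L ≈ 5.46 h

Centroid of excess rainfall: t_c = Σ P_i·t̄_i / ΣP_i = 6.5385 h (block centres at 3, 9 h).
Hydrograph peak occurs at t = 12 h, so basin lag t_L = 12 − 6.5385 = 5.46 h.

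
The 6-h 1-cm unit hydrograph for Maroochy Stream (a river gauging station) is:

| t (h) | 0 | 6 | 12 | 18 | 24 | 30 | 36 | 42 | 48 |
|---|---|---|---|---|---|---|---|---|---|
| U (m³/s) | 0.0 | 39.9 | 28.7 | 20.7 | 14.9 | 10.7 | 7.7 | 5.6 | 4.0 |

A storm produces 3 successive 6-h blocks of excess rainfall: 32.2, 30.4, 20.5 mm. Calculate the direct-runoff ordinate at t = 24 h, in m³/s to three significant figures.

By discrete convolution, Q_j = Σ (P_i / 10 mm) · U_{j−i}.
At t = 24 h (j=4): Q = (32.2/10)·14.9 + (30.4/10)·20.7 + (20.5/10)·28.7 = 170 m³/s.

Q ≈ 170 m³/s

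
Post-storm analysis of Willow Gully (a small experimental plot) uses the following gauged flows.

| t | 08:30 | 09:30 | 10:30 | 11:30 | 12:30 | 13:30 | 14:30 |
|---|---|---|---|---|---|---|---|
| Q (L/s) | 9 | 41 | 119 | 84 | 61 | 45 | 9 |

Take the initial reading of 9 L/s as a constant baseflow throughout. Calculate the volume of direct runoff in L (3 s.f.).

Direct-runoff ordinates (Q − Q_b): 0.0, 32.0, 110.0, 75.0, 52.0, 36.0, 0.0 L/s.
ΣQ_DR = 305.0 L/s.
With Δt = 1 h = 3600 s, V = ΣQ_DR · Δt = 305.0 × 3600 = 1.10 × 10^6 L.

V ≈ 1.10 × 10^6 L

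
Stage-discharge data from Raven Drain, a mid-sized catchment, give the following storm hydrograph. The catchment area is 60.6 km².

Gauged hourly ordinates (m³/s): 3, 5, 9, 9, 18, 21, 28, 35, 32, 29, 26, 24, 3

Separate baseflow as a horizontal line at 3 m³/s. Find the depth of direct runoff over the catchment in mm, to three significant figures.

d ≈ 12.1 mm

Direct runoff: 0.0, 2.0, 6.0, 6.0, 15.0, 18.0, 25.0, 32.0, 29.0, 26.0, 23.0, 21.0, 0.0 m³/s; ΣQ_DR = 203.0 m³/s.
V = ΣQ_DR · Δt = 203.0 × 3600 s = 7.308 × 10^5 m³.
Over A = 60.6 km², depth = V / A = 12.1 mm.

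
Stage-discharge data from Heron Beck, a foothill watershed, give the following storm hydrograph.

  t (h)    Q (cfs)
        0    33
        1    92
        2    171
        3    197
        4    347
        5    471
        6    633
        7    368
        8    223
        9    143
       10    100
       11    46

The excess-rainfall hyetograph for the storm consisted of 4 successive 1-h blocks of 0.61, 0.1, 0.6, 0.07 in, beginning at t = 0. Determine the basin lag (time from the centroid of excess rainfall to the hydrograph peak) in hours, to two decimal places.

Centroid of excess rainfall: t_c = Σ P_i·t̄_i / ΣP_i = 1.5942 h (block centres at 0.5, 1.5, 2.5, 3.5 h).
Hydrograph peak occurs at t = 6 h, so basin lag t_L = 6 − 1.5942 = 4.41 h.

t_L ≈ 4.41 h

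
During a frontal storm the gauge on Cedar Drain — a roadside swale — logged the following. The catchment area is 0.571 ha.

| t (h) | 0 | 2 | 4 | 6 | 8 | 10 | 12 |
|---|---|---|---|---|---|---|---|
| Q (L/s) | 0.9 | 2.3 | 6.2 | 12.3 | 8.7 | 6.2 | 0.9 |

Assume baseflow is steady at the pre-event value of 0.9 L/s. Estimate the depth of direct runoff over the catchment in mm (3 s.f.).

d ≈ 39.3 mm

Direct runoff: 0.0, 1.4, 5.3, 11.4, 7.8, 5.3, 0.0 L/s; ΣQ_DR = 31.20 L/s.
V = ΣQ_DR · Δt = 31.20 × 7200 s = 2.246 × 10^5 L.
Over A = 0.571 ha, depth = V / A = 39.3 mm.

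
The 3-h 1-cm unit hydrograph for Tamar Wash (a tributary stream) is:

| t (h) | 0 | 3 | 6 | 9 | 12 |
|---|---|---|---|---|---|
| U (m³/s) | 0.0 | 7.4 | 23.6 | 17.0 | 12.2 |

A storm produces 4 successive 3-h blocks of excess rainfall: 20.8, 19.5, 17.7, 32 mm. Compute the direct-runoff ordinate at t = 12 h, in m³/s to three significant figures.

Q ≈ 124 m³/s

By discrete convolution, Q_j = Σ (P_i / 10 mm) · U_{j−i}.
At t = 12 h (j=4): Q = (20.8/10)·12.2 + (19.5/10)·17.0 + (17.7/10)·23.6 + (32/10)·7.4 = 124 m³/s.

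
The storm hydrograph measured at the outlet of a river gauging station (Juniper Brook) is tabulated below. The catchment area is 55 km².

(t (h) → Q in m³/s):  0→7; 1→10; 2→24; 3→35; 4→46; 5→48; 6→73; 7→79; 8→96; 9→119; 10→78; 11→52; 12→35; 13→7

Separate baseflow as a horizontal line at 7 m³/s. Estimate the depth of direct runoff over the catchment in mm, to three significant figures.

d ≈ 40.0 mm

Direct runoff: 0.0, 3.0, 17.0, 28.0, 39.0, 41.0, 66.0, 72.0, 89.0, 112.0, 71.0, 45.0, 28.0, 0.0 m³/s; ΣQ_DR = 611.0 m³/s.
V = ΣQ_DR · Δt = 611.0 × 3600 s = 2.200 × 10^6 m³.
Over A = 55 km², depth = V / A = 40.0 mm.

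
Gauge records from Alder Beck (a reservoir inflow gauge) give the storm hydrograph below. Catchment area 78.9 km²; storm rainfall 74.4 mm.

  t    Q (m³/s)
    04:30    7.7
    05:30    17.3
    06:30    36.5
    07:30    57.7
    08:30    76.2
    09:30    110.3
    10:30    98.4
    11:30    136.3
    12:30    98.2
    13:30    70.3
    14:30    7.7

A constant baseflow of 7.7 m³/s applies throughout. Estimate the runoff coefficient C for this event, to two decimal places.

ΣQ_DR = 631.9 m³/s; V = ΣQ_DR·Δt = 2.275 × 10^6 m³.
Runoff depth d = V / A = 28.83 mm.
C = d / P = 28.83 / 74.4 = 0.39.

C ≈ 0.39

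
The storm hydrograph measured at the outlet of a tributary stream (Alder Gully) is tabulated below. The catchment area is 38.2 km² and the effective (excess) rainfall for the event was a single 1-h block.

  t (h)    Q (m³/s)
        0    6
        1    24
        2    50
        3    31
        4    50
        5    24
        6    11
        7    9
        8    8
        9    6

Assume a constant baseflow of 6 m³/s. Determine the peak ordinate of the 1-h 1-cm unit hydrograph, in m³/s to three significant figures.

U_p ≈ 29.4 m³/s

Direct runoff: 0.0, 18.0, 44.0, 25.0, 44.0, 18.0, 5.0, 3.0, 2.0, 0.0 m³/s; ΣQ_DR = 159.0 m³/s, peak = 44.0 m³/s.
Runoff depth d = ΣQ_DR·Δt / A = 159.0 × 3600 / (38.2 km²) = 14.98 mm.
The 1-cm UH is the DRH scaled by (10 mm)/d, so U_p = 44.0 × 10/14.98 = 29.4 m³/s.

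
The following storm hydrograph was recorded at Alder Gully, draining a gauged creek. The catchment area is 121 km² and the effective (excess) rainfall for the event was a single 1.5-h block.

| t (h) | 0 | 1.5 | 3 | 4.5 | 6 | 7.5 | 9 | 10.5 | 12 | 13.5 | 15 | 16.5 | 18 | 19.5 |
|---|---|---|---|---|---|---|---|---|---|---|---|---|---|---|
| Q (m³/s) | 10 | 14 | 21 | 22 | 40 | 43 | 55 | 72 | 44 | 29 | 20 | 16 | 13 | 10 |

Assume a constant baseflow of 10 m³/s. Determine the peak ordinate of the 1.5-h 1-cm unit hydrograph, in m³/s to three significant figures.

U_p ≈ 51.6 m³/s

Direct runoff: 0.0, 4.0, 11.0, 12.0, 30.0, 33.0, 45.0, 62.0, 34.0, 19.0, 10.0, 6.0, 3.0, 0.0 m³/s; ΣQ_DR = 269.0 m³/s, peak = 62.0 m³/s.
Runoff depth d = ΣQ_DR·Δt / A = 269.0 × 5400 / (121 km²) = 12.00 mm.
The 1-cm UH is the DRH scaled by (10 mm)/d, so U_p = 62.0 × 10/12.00 = 51.6 m³/s.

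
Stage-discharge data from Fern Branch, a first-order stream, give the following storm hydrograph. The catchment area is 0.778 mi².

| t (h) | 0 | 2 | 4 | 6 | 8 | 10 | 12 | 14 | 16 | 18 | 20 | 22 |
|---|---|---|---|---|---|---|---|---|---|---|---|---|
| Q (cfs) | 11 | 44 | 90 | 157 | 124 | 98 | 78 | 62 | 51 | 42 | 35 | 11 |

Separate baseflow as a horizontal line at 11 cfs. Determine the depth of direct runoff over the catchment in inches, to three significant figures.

Direct runoff: 0.0, 33.0, 79.0, 146.0, 113.0, 87.0, 67.0, 51.0, 40.0, 31.0, 24.0, 0.0 cfs; ΣQ_DR = 671.0 cfs.
V = ΣQ_DR · Δt = 671.0 × 7200 s = 4.831 × 10^6 ft³.
Over A = 0.778 mi², depth = V / A = 2.67 in.

d ≈ 2.67 in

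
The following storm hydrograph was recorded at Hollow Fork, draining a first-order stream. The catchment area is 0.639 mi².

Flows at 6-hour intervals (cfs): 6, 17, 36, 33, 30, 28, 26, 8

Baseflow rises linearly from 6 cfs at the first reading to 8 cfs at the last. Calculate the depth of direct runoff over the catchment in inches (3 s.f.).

Direct runoff: 0.00, 10.71, 29.43, 26.14, 22.86, 20.57, 18.29, 0.00 cfs; ΣQ_DR = 128.0 cfs.
V = ΣQ_DR · Δt = 128.0 × 21600 s = 2.765 × 10^6 ft³.
Over A = 0.639 mi², depth = V / A = 1.86 in.

d ≈ 1.86 in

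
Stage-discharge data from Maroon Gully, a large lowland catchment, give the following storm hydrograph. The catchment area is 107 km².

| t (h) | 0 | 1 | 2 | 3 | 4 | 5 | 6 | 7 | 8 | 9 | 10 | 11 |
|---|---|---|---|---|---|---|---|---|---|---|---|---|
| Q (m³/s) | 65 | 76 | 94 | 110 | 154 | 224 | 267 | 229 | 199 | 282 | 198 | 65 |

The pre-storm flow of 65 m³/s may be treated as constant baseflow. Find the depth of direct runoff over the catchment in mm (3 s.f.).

d ≈ 39.8 mm

Direct runoff: 0.0, 11.0, 29.0, 45.0, 89.0, 159.0, 202.0, 164.0, 134.0, 217.0, 133.0, 0.0 m³/s; ΣQ_DR = 1183 m³/s.
V = ΣQ_DR · Δt = 1183 × 3600 s = 4.259 × 10^6 m³.
Over A = 107 km², depth = V / A = 39.8 mm.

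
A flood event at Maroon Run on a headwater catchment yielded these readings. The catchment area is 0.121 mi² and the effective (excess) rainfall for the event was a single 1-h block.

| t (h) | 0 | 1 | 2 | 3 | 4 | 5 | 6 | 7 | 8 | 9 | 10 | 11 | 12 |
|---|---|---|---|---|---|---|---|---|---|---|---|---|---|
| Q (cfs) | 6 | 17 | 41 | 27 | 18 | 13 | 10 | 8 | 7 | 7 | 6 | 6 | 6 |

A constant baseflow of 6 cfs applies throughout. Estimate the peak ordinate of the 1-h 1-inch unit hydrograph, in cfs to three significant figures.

U_p ≈ 29.1 cfs

Direct runoff: 0.0, 11.0, 35.0, 21.0, 12.0, 7.0, 4.0, 2.0, 1.0, 1.0, 0.0, 0.0, 0.0 cfs; ΣQ_DR = 94.00 cfs, peak = 35.0 cfs.
Runoff depth d = ΣQ_DR·Δt / A = 94.00 × 3600 / (0.121 mi²) = 1.204 in.
The 1-inch UH is the DRH scaled by (1 in)/d, so U_p = 35.0 × 1/1.204 = 29.1 cfs.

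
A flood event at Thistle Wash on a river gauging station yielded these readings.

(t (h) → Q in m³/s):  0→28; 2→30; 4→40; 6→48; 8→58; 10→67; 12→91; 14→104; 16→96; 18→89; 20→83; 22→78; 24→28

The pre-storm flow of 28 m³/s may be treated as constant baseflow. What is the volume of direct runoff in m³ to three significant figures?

Direct-runoff ordinates (Q − Q_b): 0.0, 2.0, 12.0, 20.0, 30.0, 39.0, 63.0, 76.0, 68.0, 61.0, 55.0, 50.0, 0.0 m³/s.
ΣQ_DR = 476.0 m³/s.
With Δt = 2 h = 7200 s, V = ΣQ_DR · Δt = 476.0 × 7200 = 3.43 × 10^6 m³.

V ≈ 3.43 × 10^6 m³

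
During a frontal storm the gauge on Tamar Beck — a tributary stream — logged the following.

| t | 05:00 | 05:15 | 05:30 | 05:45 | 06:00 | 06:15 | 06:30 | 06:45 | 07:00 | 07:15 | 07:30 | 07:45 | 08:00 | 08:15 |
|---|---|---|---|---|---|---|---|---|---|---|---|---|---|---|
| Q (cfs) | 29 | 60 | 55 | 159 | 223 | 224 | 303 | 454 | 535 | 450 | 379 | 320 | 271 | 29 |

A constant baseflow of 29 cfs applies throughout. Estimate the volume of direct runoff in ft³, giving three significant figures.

V ≈ 2.78 × 10^6 ft³

Direct-runoff ordinates (Q − Q_b): 0.0, 31.0, 26.0, 130.0, 194.0, 195.0, 274.0, 425.0, 506.0, 421.0, 350.0, 291.0, 242.0, 0.0 cfs.
ΣQ_DR = 3085 cfs.
With Δt = 0.25 h = 900 s, V = ΣQ_DR · Δt = 3085 × 900 = 2.78 × 10^6 ft³.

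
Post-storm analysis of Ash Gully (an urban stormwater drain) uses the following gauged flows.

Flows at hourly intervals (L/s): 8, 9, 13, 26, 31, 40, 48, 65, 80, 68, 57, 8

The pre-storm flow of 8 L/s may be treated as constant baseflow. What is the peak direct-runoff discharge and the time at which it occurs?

Subtracting baseflow gives direct-runoff ordinates: 0.0, 1.0, 5.0, 18.0, 23.0, 32.0, 40.0, 57.0, 72.0, 60.0, 49.0, 0.0 L/s.
The maximum is 72.0 L/s, occurring at the reading for t = 8 h.

Q_p = 72.0 L/s at t = 8 h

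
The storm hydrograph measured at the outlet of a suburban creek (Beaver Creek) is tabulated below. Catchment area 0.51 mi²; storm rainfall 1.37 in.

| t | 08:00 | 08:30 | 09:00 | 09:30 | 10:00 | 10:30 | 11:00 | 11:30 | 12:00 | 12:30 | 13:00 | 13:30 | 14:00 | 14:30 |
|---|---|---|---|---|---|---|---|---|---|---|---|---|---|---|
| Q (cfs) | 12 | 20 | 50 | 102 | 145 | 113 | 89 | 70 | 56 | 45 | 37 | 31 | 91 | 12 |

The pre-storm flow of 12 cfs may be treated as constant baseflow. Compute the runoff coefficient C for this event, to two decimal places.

ΣQ_DR = 705.0 cfs; V = ΣQ_DR·Δt = 1.269 × 10^6 ft³.
Runoff depth d = V / A = 1.071 in.
C = d / P = 1.071 / 1.37 = 0.78.

C ≈ 0.78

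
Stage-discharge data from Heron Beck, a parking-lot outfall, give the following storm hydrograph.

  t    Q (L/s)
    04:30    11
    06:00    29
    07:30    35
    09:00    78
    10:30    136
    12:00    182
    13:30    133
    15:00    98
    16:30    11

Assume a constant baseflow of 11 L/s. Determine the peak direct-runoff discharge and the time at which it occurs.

Q_p = 171.0 L/s at t = 12:00

Subtracting baseflow gives direct-runoff ordinates: 0.0, 18.0, 24.0, 67.0, 125.0, 171.0, 122.0, 87.0, 0.0 L/s.
The maximum is 171.0 L/s, occurring at the reading for t = 12:00.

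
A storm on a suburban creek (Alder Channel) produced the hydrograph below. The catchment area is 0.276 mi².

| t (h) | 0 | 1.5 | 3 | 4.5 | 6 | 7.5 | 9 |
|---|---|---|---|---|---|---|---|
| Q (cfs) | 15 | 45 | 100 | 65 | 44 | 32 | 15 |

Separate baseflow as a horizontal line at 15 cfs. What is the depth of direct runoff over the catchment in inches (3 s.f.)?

d ≈ 1.78 in

Direct runoff: 0.0, 30.0, 85.0, 50.0, 29.0, 17.0, 0.0 cfs; ΣQ_DR = 211.0 cfs.
V = ΣQ_DR · Δt = 211.0 × 5400 s = 1.139 × 10^6 ft³.
Over A = 0.276 mi², depth = V / A = 1.78 in.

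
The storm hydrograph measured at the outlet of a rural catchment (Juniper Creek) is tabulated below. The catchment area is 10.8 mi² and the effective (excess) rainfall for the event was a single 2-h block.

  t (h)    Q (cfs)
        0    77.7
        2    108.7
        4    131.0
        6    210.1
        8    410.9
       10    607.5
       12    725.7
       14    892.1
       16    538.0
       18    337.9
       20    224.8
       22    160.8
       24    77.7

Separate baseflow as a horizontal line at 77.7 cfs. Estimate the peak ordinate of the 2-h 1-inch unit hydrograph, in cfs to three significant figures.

U_p ≈ 813 cfs

Direct runoff: 0.0, 31.0, 53.3, 132.4, 333.2, 529.8, 648.0, 814.4, 460.3, 260.2, 147.1, 83.1, 0.0 cfs; ΣQ_DR = 3493 cfs, peak = 814.4 cfs.
Runoff depth d = ΣQ_DR·Δt / A = 3493 × 7200 / (10.8 mi²) = 1.002 in.
The 1-inch UH is the DRH scaled by (1 in)/d, so U_p = 814.4 × 1/1.002 = 813 cfs.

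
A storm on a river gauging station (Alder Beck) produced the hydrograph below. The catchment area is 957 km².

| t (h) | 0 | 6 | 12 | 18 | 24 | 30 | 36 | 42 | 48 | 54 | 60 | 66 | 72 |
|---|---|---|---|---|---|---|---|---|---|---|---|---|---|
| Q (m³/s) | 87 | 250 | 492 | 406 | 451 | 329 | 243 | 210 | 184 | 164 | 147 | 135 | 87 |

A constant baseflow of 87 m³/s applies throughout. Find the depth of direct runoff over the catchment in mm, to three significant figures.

d ≈ 46.4 mm

Direct runoff: 0.0, 163.0, 405.0, 319.0, 364.0, 242.0, 156.0, 123.0, 97.0, 77.0, 60.0, 48.0, 0.0 m³/s; ΣQ_DR = 2054 m³/s.
V = ΣQ_DR · Δt = 2054 × 21600 s = 4.437 × 10^7 m³.
Over A = 957 km², depth = V / A = 46.4 mm.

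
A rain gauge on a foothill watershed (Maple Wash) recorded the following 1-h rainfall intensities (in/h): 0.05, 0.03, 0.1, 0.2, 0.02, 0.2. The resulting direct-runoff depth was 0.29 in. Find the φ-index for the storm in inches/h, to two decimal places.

φ ≈ 0.07 in/h

Only the 3 blocks with intensity above φ contribute runoff: 0.1, 0.2, 0.2 in/h.
Σ(I−φ)·Δt = d  ⇒  (0.1+0.2+0.2 − 3φ)·1 = 0.29
φ = (0.5000 − 0.29/1) / 3 = 0.07 in/h.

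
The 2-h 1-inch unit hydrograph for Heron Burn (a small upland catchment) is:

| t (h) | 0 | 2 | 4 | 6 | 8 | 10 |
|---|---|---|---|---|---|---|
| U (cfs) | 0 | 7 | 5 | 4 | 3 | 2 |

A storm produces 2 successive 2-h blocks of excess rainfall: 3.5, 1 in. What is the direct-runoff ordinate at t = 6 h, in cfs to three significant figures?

By discrete convolution, Q_j = Σ (P_i / 1 in) · U_{j−i}.
At t = 6 h (j=3): Q = (3.5/1)·4 + (1/1)·5 = 19.0 cfs.

Q ≈ 19.0 cfs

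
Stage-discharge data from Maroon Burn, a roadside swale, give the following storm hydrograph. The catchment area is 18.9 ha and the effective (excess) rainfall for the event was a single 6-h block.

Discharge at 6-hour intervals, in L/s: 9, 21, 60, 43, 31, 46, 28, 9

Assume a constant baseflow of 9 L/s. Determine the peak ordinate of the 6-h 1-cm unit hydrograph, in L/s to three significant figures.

U_p ≈ 25.5 L/s

Direct runoff: 0.0, 12.0, 51.0, 34.0, 22.0, 37.0, 19.0, 0.0 L/s; ΣQ_DR = 175.0 L/s, peak = 51.0 L/s.
Runoff depth d = ΣQ_DR·Δt / A = 175.0 × 21600 / (18.9 ha) = 20.00 mm.
The 1-cm UH is the DRH scaled by (10 mm)/d, so U_p = 51.0 × 10/20.00 = 25.5 L/s.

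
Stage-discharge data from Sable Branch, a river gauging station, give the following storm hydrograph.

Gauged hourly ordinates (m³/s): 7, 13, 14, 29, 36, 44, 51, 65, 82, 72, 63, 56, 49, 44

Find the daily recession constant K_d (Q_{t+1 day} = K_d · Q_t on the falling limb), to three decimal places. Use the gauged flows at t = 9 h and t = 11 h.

K_d ≈ 0.049

Between t = 9 h and t = 11 h the flow falls from 72 to 56 m³/s over 2×1 h = 2 h.
Per-interval ratio K = (56/72)^(1/2) = 0.8819; K_d = K^(24/1) = 0.049.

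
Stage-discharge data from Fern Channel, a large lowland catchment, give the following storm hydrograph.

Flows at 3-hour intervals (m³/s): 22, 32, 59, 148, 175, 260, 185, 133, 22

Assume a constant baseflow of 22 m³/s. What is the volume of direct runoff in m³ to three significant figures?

V ≈ 9.05 × 10^6 m³

Direct-runoff ordinates (Q − Q_b): 0.0, 10.0, 37.0, 126.0, 153.0, 238.0, 163.0, 111.0, 0.0 m³/s.
ΣQ_DR = 838.0 m³/s.
With Δt = 3 h = 10800 s, V = ΣQ_DR · Δt = 838.0 × 10800 = 9.05 × 10^6 m³.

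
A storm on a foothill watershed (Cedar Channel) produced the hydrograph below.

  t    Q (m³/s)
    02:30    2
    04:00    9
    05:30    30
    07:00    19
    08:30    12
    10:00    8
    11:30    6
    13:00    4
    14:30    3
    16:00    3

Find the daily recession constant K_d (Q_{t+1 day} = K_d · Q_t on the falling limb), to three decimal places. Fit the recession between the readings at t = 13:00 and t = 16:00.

K_d ≈ 0.100

Between t = 13:00 and t = 16:00 the flow falls from 4 to 3 m³/s over 2×1.5 h = 3 h.
Per-interval ratio K = (3/4)^(1/2) = 0.8660; K_d = K^(24/1.5) = 0.100.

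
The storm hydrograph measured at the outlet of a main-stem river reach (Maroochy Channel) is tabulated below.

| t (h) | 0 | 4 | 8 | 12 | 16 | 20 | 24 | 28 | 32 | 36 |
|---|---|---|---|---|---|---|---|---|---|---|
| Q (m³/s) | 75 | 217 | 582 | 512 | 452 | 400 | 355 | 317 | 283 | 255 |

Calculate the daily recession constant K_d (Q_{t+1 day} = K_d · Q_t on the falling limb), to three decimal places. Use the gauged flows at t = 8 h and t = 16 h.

Between t = 8 h and t = 16 h the flow falls from 582 to 452 m³/s over 2×4 h = 8 h.
Per-interval ratio K = (452/582)^(1/2) = 0.8813; K_d = K^(24/4) = 0.468.

K_d ≈ 0.468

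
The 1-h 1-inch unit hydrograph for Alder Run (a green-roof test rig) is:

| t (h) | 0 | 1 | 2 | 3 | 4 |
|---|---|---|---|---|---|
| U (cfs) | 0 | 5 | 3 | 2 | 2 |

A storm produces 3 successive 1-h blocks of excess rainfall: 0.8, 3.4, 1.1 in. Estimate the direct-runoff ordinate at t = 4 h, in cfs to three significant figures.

Q ≈ 11.7 cfs

By discrete convolution, Q_j = Σ (P_i / 1 in) · U_{j−i}.
At t = 4 h (j=4): Q = (0.8/1)·2 + (3.4/1)·2 + (1.1/1)·3 = 11.7 cfs.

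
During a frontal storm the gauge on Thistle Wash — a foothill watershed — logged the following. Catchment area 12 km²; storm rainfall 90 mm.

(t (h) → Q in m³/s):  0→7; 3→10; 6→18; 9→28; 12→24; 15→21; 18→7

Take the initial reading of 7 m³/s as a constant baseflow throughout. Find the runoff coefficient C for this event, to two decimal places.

ΣQ_DR = 66.00 m³/s; V = ΣQ_DR·Δt = 7.128 × 10^5 m³.
Runoff depth d = V / A = 59.40 mm.
C = d / P = 59.40 / 90 = 0.66.

C ≈ 0.66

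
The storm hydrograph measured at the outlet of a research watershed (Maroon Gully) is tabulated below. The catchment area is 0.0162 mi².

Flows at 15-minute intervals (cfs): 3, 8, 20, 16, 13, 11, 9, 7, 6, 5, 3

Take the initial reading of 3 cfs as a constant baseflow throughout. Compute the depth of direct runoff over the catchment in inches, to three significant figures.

d ≈ 1.63 in

Direct runoff: 0.0, 5.0, 17.0, 13.0, 10.0, 8.0, 6.0, 4.0, 3.0, 2.0, 0.0 cfs; ΣQ_DR = 68.00 cfs.
V = ΣQ_DR · Δt = 68.00 × 900 s = 61200 ft³.
Over A = 0.0162 mi², depth = V / A = 1.63 in.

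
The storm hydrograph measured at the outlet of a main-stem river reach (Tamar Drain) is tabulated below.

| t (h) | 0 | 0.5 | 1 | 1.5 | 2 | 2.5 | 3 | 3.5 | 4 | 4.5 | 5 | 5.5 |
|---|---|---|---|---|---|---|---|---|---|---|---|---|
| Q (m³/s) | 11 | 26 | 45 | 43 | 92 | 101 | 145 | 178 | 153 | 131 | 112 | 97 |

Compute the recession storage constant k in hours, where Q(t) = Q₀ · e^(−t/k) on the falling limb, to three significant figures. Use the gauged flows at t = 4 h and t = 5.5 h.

k ≈ 3.29 h

On the falling limb, Q drops from 153 to 97 m³/s between t = 4 h and t = 5.5 h (Δt = 1.5 h).
k = −Δt / ln(Q₂/Q₁) = −1.5 / ln(97/153) = 3.29 h.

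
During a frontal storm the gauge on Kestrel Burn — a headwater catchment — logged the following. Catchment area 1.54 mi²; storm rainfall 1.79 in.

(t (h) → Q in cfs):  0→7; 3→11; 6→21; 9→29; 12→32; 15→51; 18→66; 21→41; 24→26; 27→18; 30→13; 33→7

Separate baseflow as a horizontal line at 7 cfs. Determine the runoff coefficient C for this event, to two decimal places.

ΣQ_DR = 238.0 cfs; V = ΣQ_DR·Δt = 2.570 × 10^6 ft³.
Runoff depth d = V / A = 0.7184 in.
C = d / P = 0.7184 / 1.79 = 0.40.

C ≈ 0.40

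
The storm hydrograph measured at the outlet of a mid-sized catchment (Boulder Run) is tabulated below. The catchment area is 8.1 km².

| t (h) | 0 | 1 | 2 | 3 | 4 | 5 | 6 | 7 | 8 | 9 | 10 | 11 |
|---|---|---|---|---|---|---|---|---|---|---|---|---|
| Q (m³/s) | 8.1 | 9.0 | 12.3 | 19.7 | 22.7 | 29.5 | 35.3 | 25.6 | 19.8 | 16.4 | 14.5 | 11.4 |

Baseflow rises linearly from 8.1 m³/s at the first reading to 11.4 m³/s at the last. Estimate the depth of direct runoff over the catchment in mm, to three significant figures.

Direct runoff: 0.00, 0.60, 3.60, 10.70, 13.40, 19.90, 25.40, 15.40, 9.30, 5.60, 3.40, 0.00 m³/s; ΣQ_DR = 107.3 m³/s.
V = ΣQ_DR · Δt = 107.3 × 3600 s = 3.863 × 10^5 m³.
Over A = 8.1 km², depth = V / A = 47.7 mm.

d ≈ 47.7 mm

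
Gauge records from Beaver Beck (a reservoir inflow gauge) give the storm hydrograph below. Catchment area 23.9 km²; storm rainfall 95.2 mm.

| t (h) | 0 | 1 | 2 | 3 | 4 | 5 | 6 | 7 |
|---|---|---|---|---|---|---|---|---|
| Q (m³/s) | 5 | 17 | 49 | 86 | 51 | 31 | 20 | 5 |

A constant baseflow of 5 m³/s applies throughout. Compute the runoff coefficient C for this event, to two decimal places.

C ≈ 0.35

ΣQ_DR = 224.0 m³/s; V = ΣQ_DR·Δt = 8.064 × 10^5 m³.
Runoff depth d = V / A = 33.74 mm.
C = d / P = 33.74 / 95.2 = 0.35.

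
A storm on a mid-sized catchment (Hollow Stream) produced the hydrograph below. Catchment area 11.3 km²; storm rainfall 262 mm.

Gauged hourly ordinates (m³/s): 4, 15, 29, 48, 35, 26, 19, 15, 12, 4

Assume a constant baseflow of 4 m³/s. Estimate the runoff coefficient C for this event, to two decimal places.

C ≈ 0.20

ΣQ_DR = 167.0 m³/s; V = ΣQ_DR·Δt = 6.012 × 10^5 m³.
Runoff depth d = V / A = 53.20 mm.
C = d / P = 53.20 / 262 = 0.20.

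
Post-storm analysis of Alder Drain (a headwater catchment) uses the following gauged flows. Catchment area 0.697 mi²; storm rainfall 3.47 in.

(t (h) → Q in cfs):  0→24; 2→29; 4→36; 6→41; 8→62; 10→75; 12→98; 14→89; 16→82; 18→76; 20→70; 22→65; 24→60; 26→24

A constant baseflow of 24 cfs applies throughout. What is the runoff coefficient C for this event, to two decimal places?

ΣQ_DR = 495.0 cfs; V = ΣQ_DR·Δt = 3.564 × 10^6 ft³.
Runoff depth d = V / A = 2.201 in.
C = d / P = 2.201 / 3.47 = 0.63.

C ≈ 0.63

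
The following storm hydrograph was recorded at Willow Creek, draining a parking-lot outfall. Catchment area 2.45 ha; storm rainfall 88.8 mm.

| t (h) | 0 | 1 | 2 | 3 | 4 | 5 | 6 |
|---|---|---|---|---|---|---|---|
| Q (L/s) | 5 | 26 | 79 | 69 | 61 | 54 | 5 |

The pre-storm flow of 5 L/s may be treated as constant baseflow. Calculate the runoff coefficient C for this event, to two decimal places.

ΣQ_DR = 264.0 L/s; V = ΣQ_DR·Δt = 9.504 × 10^5 L.
Runoff depth d = V / A = 38.79 mm.
C = d / P = 38.79 / 88.8 = 0.44.

C ≈ 0.44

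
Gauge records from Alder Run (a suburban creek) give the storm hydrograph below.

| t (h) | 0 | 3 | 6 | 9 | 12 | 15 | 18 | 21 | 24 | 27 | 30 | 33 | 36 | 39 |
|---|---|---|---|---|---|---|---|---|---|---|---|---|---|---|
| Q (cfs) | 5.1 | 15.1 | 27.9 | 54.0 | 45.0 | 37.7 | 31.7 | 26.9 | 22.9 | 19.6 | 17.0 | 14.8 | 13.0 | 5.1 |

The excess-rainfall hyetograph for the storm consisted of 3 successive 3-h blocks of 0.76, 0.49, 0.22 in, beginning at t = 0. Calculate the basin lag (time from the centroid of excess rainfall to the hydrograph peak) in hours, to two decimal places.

Centroid of excess rainfall: t_c = Σ P_i·t̄_i / ΣP_i = 3.3980 h (block centres at 1.5, 4.5, 7.5 h).
Hydrograph peak occurs at t = 9 h, so basin lag t_L = 9 − 3.3980 = 5.60 h.

t_L ≈ 5.60 h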